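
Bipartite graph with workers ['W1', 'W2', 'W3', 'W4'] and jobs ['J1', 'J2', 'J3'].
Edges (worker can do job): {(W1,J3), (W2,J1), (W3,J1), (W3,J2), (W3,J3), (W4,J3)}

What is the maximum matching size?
Maximum matching size = 3

Maximum matching: {(W2,J1), (W3,J2), (W4,J3)}
Size: 3

This assigns 3 workers to 3 distinct jobs.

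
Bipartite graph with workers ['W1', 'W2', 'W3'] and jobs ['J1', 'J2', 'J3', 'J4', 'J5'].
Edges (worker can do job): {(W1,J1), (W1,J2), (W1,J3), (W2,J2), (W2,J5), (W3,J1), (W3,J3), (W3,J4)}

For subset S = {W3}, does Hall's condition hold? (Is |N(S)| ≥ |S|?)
Yes: |N(S)| = 3, |S| = 1

Subset S = {W3}
Neighbors N(S) = {J1, J3, J4}

|N(S)| = 3, |S| = 1
Hall's condition: |N(S)| ≥ |S| is satisfied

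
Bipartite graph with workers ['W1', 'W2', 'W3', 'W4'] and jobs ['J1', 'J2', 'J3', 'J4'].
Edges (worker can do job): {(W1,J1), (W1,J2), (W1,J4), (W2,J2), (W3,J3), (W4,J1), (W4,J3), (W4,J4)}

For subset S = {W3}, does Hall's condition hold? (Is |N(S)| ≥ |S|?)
Yes: |N(S)| = 1, |S| = 1

Subset S = {W3}
Neighbors N(S) = {J3}

|N(S)| = 1, |S| = 1
Hall's condition: |N(S)| ≥ |S| is satisfied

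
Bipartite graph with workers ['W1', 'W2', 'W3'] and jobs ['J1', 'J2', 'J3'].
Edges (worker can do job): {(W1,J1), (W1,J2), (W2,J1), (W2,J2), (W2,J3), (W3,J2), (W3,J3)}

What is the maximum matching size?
Maximum matching size = 3

Maximum matching: {(W1,J1), (W2,J3), (W3,J2)}
Size: 3

This assigns 3 workers to 3 distinct jobs.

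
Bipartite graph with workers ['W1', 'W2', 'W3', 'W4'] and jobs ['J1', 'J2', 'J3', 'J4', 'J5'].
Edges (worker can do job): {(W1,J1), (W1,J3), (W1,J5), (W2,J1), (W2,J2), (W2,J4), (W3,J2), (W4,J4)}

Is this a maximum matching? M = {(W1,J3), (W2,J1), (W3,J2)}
No, size 3 is not maximum

Proposed matching has size 3.
Maximum matching size for this graph: 4.

This is NOT maximum - can be improved to size 4.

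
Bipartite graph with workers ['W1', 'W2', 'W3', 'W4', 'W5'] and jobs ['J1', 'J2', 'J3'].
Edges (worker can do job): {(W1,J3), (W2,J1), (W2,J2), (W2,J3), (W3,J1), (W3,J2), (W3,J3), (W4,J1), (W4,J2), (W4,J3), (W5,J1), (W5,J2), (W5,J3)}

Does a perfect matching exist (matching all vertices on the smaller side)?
Yes, perfect matching exists (size 3)

Perfect matching: {(W3,J2), (W4,J3), (W5,J1)}
All 3 vertices on the smaller side are matched.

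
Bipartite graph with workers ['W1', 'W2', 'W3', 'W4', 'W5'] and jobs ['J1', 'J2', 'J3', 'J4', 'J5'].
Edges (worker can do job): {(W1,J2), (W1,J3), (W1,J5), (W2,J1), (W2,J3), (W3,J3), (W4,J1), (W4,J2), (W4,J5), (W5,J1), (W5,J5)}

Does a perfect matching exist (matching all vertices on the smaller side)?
No, maximum matching has size 4 < 5

Maximum matching has size 4, need 5 for perfect matching.
Unmatched workers: ['W2']
Unmatched jobs: ['J4']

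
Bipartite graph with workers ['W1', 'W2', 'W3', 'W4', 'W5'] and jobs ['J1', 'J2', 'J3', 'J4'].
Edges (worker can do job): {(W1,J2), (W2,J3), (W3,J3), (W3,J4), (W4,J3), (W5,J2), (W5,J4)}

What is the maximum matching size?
Maximum matching size = 3

Maximum matching: {(W3,J4), (W4,J3), (W5,J2)}
Size: 3

This assigns 3 workers to 3 distinct jobs.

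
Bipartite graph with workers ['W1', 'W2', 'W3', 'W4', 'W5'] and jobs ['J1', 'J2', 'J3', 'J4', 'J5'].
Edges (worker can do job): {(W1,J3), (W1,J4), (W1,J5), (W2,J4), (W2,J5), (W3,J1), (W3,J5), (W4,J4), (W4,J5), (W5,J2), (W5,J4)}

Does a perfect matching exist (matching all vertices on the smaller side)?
Yes, perfect matching exists (size 5)

Perfect matching: {(W1,J3), (W2,J5), (W3,J1), (W4,J4), (W5,J2)}
All 5 vertices on the smaller side are matched.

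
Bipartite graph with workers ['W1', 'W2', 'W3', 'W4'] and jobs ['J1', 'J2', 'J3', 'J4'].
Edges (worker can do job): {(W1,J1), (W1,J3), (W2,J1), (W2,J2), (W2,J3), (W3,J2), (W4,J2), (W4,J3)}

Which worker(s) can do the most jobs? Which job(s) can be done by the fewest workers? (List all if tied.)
Most versatile: W2 (3 jobs); Least covered: J4 (0 workers)

Worker degrees (jobs they can do): W1:2, W2:3, W3:1, W4:2
Job degrees (workers who can do it): J1:2, J2:3, J3:3, J4:0

Maximum worker degree is 3, achieved by: W2
Minimum job degree is 0, achieved by: J4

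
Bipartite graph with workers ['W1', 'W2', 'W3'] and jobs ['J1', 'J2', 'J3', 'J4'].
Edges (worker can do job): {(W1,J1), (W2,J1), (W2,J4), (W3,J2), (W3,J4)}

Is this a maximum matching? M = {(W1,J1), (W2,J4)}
No, size 2 is not maximum

Proposed matching has size 2.
Maximum matching size for this graph: 3.

This is NOT maximum - can be improved to size 3.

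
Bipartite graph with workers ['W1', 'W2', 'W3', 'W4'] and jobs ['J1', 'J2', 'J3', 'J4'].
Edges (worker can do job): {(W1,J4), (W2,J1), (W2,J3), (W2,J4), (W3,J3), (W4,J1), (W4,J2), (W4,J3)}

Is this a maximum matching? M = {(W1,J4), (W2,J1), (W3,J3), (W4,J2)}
Yes, size 4 is maximum

Proposed matching has size 4.
Maximum matching size for this graph: 4.

This is a maximum matching.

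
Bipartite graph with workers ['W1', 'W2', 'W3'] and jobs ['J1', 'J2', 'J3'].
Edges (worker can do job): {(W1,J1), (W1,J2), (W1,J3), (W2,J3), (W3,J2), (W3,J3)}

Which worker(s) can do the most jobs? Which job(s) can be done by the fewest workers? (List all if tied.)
Most versatile: W1 (3 jobs); Least covered: J1 (1 workers)

Worker degrees (jobs they can do): W1:3, W2:1, W3:2
Job degrees (workers who can do it): J1:1, J2:2, J3:3

Maximum worker degree is 3, achieved by: W1
Minimum job degree is 1, achieved by: J1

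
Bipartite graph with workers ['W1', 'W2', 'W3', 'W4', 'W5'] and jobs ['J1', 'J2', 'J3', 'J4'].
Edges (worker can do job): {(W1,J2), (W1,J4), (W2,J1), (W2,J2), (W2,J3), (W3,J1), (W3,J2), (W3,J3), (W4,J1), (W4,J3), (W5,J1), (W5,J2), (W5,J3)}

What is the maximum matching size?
Maximum matching size = 4

Maximum matching: {(W1,J4), (W2,J2), (W3,J3), (W5,J1)}
Size: 4

This assigns 4 workers to 4 distinct jobs.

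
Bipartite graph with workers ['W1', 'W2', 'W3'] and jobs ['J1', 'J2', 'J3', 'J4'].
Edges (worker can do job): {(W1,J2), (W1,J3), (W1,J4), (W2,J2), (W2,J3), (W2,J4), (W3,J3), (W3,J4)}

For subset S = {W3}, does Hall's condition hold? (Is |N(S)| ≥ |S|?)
Yes: |N(S)| = 2, |S| = 1

Subset S = {W3}
Neighbors N(S) = {J3, J4}

|N(S)| = 2, |S| = 1
Hall's condition: |N(S)| ≥ |S| is satisfied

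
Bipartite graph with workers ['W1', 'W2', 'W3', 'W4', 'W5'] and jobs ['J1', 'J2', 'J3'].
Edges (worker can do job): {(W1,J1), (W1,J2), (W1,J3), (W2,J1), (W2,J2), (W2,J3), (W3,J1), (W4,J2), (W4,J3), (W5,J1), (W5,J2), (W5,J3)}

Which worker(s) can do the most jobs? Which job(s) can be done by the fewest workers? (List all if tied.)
Most versatile: W1, W2, W5 (3 jobs); Least covered: J1, J2, J3 (4 workers)

Worker degrees (jobs they can do): W1:3, W2:3, W3:1, W4:2, W5:3
Job degrees (workers who can do it): J1:4, J2:4, J3:4

Maximum worker degree is 3, achieved by: W1, W2, W5
Minimum job degree is 4, achieved by: J1, J2, J3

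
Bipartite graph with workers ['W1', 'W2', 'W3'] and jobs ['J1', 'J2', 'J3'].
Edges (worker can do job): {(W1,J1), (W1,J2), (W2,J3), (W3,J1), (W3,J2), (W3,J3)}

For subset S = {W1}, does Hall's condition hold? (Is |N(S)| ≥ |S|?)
Yes: |N(S)| = 2, |S| = 1

Subset S = {W1}
Neighbors N(S) = {J1, J2}

|N(S)| = 2, |S| = 1
Hall's condition: |N(S)| ≥ |S| is satisfied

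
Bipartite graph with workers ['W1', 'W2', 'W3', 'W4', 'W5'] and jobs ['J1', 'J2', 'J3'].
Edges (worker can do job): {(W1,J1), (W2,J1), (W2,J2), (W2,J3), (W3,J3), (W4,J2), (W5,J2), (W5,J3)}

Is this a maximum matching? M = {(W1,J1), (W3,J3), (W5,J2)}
Yes, size 3 is maximum

Proposed matching has size 3.
Maximum matching size for this graph: 3.

This is a maximum matching.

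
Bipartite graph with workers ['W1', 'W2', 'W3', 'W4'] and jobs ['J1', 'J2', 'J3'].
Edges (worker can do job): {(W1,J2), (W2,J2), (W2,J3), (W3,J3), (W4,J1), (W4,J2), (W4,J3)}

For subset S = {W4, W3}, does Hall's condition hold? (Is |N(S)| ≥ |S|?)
Yes: |N(S)| = 3, |S| = 2

Subset S = {W4, W3}
Neighbors N(S) = {J1, J2, J3}

|N(S)| = 3, |S| = 2
Hall's condition: |N(S)| ≥ |S| is satisfied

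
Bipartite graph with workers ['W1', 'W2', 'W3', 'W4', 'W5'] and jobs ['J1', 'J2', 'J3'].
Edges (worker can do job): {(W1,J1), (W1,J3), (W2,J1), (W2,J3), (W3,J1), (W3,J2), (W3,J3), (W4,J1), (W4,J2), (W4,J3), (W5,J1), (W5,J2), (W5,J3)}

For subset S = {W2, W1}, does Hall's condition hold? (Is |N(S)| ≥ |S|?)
Yes: |N(S)| = 2, |S| = 2

Subset S = {W2, W1}
Neighbors N(S) = {J1, J3}

|N(S)| = 2, |S| = 2
Hall's condition: |N(S)| ≥ |S| is satisfied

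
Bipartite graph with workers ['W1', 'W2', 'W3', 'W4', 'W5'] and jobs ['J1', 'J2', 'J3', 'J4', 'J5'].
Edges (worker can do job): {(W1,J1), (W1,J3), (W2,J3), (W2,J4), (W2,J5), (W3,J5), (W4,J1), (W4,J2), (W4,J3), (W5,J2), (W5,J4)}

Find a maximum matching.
Matching: {(W1,J1), (W2,J3), (W3,J5), (W4,J2), (W5,J4)}

Maximum matching (size 5):
  W1 → J1
  W2 → J3
  W3 → J5
  W4 → J2
  W5 → J4

Each worker is assigned to at most one job, and each job to at most one worker.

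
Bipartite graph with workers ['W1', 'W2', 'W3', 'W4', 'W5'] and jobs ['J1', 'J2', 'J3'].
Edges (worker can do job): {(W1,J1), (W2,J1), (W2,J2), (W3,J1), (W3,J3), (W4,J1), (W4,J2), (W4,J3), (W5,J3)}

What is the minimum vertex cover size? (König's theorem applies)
Minimum vertex cover size = 3

By König's theorem: in bipartite graphs,
min vertex cover = max matching = 3

Maximum matching has size 3, so minimum vertex cover also has size 3.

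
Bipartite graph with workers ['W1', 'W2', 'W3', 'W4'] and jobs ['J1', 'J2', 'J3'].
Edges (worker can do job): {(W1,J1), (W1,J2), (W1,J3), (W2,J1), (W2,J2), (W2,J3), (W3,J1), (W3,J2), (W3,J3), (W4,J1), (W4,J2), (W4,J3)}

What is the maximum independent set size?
Maximum independent set = 4

By König's theorem:
- Min vertex cover = Max matching = 3
- Max independent set = Total vertices - Min vertex cover
- Max independent set = 7 - 3 = 4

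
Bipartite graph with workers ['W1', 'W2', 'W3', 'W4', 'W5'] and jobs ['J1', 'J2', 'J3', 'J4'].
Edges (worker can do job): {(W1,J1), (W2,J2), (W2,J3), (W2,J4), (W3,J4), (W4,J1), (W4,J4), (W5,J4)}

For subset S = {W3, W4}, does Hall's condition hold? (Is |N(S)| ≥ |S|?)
Yes: |N(S)| = 2, |S| = 2

Subset S = {W3, W4}
Neighbors N(S) = {J1, J4}

|N(S)| = 2, |S| = 2
Hall's condition: |N(S)| ≥ |S| is satisfied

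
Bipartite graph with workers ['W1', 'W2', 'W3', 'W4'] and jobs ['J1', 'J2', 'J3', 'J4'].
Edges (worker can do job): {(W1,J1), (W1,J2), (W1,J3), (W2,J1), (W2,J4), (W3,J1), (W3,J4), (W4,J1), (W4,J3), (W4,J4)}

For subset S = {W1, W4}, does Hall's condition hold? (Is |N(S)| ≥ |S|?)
Yes: |N(S)| = 4, |S| = 2

Subset S = {W1, W4}
Neighbors N(S) = {J1, J2, J3, J4}

|N(S)| = 4, |S| = 2
Hall's condition: |N(S)| ≥ |S| is satisfied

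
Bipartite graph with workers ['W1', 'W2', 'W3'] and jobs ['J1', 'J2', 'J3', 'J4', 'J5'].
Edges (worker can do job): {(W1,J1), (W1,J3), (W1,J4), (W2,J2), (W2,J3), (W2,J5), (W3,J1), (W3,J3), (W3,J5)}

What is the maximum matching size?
Maximum matching size = 3

Maximum matching: {(W1,J3), (W2,J2), (W3,J1)}
Size: 3

This assigns 3 workers to 3 distinct jobs.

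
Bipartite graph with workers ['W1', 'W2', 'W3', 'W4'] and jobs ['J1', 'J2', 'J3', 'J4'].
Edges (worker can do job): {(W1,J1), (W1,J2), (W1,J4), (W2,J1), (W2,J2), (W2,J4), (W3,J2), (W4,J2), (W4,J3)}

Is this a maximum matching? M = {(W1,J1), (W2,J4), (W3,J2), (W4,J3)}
Yes, size 4 is maximum

Proposed matching has size 4.
Maximum matching size for this graph: 4.

This is a maximum matching.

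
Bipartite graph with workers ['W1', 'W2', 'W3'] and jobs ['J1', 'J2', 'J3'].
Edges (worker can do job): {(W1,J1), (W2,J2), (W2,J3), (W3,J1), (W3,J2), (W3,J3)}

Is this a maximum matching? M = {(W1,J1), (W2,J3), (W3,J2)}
Yes, size 3 is maximum

Proposed matching has size 3.
Maximum matching size for this graph: 3.

This is a maximum matching.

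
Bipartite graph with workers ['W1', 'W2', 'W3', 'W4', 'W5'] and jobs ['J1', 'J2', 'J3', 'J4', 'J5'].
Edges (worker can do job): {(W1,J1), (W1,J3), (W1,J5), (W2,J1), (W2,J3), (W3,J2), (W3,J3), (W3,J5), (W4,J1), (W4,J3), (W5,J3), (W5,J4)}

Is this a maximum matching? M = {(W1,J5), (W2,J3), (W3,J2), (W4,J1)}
No, size 4 is not maximum

Proposed matching has size 4.
Maximum matching size for this graph: 5.

This is NOT maximum - can be improved to size 5.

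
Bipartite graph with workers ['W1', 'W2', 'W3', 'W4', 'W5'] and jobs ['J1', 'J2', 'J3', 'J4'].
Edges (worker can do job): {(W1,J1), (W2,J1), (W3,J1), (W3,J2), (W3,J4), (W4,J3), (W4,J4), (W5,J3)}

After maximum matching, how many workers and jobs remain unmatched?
Unmatched: 1 workers, 0 jobs

Maximum matching size: 4
Workers: 5 total, 4 matched, 1 unmatched
Jobs: 4 total, 4 matched, 0 unmatched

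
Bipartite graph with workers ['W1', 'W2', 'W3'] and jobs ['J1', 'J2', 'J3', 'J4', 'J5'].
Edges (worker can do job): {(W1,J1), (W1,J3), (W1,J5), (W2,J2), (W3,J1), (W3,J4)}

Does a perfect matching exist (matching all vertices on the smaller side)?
Yes, perfect matching exists (size 3)

Perfect matching: {(W1,J5), (W2,J2), (W3,J4)}
All 3 vertices on the smaller side are matched.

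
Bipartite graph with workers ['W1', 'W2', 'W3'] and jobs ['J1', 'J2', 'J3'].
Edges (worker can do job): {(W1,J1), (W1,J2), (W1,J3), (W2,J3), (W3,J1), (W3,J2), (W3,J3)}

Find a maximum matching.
Matching: {(W1,J1), (W2,J3), (W3,J2)}

Maximum matching (size 3):
  W1 → J1
  W2 → J3
  W3 → J2

Each worker is assigned to at most one job, and each job to at most one worker.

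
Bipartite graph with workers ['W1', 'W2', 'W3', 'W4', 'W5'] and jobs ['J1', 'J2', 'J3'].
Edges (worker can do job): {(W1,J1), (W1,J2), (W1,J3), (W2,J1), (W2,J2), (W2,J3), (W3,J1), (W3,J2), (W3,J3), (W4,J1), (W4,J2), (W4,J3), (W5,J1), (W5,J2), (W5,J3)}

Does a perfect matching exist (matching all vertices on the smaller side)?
Yes, perfect matching exists (size 3)

Perfect matching: {(W3,J1), (W4,J3), (W5,J2)}
All 3 vertices on the smaller side are matched.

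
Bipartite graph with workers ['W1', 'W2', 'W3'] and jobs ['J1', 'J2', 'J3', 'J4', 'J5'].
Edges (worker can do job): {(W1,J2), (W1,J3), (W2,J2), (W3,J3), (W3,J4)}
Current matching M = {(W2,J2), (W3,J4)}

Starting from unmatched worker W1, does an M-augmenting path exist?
Yes: W1 → J3

An M-augmenting path alternates non-matching / matching edges, starting and ending at unmatched vertices.
Path: W1 → J3
(J3 is unmatched in M, so the path is augmenting.)
Flipping edges along this path would increase |M| from 2 to 3.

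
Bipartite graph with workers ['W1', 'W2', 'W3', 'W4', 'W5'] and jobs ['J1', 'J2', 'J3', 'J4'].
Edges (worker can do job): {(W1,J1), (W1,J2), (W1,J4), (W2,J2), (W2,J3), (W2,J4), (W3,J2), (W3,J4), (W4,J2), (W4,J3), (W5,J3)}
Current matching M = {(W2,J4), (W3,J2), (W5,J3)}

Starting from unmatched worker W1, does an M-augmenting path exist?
Yes: W1 → J1

An M-augmenting path alternates non-matching / matching edges, starting and ending at unmatched vertices.
Path: W1 → J1
(J1 is unmatched in M, so the path is augmenting.)
Flipping edges along this path would increase |M| from 3 to 4.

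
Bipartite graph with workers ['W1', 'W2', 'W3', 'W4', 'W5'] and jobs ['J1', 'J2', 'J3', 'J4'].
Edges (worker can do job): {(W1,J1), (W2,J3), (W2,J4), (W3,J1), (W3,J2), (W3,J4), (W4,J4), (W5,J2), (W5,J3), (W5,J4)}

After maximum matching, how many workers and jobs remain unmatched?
Unmatched: 1 workers, 0 jobs

Maximum matching size: 4
Workers: 5 total, 4 matched, 1 unmatched
Jobs: 4 total, 4 matched, 0 unmatched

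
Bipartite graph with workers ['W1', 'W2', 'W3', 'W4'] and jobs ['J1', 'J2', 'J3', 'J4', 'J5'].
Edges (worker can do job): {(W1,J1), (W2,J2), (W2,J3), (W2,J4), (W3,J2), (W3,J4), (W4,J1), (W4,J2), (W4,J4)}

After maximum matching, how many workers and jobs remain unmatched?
Unmatched: 0 workers, 1 jobs

Maximum matching size: 4
Workers: 4 total, 4 matched, 0 unmatched
Jobs: 5 total, 4 matched, 1 unmatched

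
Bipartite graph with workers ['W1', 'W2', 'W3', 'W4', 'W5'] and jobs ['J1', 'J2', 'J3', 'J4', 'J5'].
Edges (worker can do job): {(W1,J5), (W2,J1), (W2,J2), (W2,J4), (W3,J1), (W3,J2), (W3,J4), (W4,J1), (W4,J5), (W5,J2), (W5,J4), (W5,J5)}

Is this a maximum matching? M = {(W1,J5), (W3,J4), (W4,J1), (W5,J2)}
Yes, size 4 is maximum

Proposed matching has size 4.
Maximum matching size for this graph: 4.

This is a maximum matching.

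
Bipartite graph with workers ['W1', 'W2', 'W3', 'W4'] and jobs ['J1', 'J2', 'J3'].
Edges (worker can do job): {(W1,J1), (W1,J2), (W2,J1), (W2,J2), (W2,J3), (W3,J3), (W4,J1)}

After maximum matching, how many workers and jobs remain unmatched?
Unmatched: 1 workers, 0 jobs

Maximum matching size: 3
Workers: 4 total, 3 matched, 1 unmatched
Jobs: 3 total, 3 matched, 0 unmatched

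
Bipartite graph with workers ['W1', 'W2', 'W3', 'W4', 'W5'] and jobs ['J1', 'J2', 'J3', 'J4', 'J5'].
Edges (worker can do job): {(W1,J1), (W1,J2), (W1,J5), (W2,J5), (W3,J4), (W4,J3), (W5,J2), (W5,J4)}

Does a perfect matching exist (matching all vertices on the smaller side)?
Yes, perfect matching exists (size 5)

Perfect matching: {(W1,J1), (W2,J5), (W3,J4), (W4,J3), (W5,J2)}
All 5 vertices on the smaller side are matched.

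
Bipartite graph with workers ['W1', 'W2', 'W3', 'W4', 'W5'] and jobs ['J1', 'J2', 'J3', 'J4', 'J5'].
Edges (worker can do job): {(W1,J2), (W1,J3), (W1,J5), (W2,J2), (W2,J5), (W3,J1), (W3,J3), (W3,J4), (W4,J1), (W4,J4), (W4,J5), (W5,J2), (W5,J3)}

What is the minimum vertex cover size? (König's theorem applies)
Minimum vertex cover size = 5

By König's theorem: in bipartite graphs,
min vertex cover = max matching = 5

Maximum matching has size 5, so minimum vertex cover also has size 5.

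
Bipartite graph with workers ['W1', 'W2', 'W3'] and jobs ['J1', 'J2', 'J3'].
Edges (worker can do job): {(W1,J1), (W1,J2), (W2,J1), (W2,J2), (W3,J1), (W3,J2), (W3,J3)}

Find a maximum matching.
Matching: {(W1,J1), (W2,J2), (W3,J3)}

Maximum matching (size 3):
  W1 → J1
  W2 → J2
  W3 → J3

Each worker is assigned to at most one job, and each job to at most one worker.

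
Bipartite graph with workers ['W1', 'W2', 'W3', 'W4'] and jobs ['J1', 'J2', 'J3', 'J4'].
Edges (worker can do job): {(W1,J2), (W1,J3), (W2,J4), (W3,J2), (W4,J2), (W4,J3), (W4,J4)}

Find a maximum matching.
Matching: {(W2,J4), (W3,J2), (W4,J3)}

Maximum matching (size 3):
  W2 → J4
  W3 → J2
  W4 → J3

Each worker is assigned to at most one job, and each job to at most one worker.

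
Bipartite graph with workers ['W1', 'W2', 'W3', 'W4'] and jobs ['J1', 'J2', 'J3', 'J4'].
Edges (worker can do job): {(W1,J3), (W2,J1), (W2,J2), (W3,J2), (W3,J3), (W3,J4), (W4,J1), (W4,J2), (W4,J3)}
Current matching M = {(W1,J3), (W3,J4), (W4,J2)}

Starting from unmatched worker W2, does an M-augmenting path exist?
Yes: W2 → J1

An M-augmenting path alternates non-matching / matching edges, starting and ending at unmatched vertices.
Path: W2 → J1
(J1 is unmatched in M, so the path is augmenting.)
Flipping edges along this path would increase |M| from 3 to 4.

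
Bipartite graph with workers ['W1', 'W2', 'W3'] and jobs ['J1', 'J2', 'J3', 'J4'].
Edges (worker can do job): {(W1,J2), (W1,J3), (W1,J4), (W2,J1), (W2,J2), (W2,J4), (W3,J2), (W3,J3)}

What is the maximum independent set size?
Maximum independent set = 4

By König's theorem:
- Min vertex cover = Max matching = 3
- Max independent set = Total vertices - Min vertex cover
- Max independent set = 7 - 3 = 4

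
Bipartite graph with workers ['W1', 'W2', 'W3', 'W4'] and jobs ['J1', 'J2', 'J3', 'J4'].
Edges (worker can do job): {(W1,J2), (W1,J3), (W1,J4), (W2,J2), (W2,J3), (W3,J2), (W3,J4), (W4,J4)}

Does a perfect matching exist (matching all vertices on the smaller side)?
No, maximum matching has size 3 < 4

Maximum matching has size 3, need 4 for perfect matching.
Unmatched workers: ['W2']
Unmatched jobs: ['J1']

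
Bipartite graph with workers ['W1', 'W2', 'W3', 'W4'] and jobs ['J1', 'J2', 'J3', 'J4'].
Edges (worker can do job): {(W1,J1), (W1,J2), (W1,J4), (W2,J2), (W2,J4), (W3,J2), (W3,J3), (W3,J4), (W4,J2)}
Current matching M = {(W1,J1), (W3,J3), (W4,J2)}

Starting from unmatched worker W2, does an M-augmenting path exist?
Yes: W2 → J4

An M-augmenting path alternates non-matching / matching edges, starting and ending at unmatched vertices.
Path: W2 → J4
(J4 is unmatched in M, so the path is augmenting.)
Flipping edges along this path would increase |M| from 3 to 4.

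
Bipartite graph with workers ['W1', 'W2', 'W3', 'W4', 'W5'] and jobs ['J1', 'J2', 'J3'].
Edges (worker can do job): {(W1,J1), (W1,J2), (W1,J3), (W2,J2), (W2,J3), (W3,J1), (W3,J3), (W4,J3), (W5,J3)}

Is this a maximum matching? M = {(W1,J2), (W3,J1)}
No, size 2 is not maximum

Proposed matching has size 2.
Maximum matching size for this graph: 3.

This is NOT maximum - can be improved to size 3.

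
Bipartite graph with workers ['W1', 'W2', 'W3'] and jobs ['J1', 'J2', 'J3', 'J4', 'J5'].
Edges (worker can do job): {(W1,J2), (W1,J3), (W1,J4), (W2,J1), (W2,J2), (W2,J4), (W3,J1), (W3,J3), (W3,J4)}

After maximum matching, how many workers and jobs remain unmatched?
Unmatched: 0 workers, 2 jobs

Maximum matching size: 3
Workers: 3 total, 3 matched, 0 unmatched
Jobs: 5 total, 3 matched, 2 unmatched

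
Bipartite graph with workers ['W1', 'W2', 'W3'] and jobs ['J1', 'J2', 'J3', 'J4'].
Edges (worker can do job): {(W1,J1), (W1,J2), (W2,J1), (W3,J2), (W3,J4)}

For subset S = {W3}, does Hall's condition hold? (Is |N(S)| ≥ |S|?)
Yes: |N(S)| = 2, |S| = 1

Subset S = {W3}
Neighbors N(S) = {J2, J4}

|N(S)| = 2, |S| = 1
Hall's condition: |N(S)| ≥ |S| is satisfied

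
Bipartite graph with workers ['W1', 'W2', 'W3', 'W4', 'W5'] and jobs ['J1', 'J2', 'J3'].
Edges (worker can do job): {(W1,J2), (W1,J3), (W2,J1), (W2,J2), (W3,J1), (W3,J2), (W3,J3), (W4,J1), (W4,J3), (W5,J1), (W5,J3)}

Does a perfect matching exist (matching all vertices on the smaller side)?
Yes, perfect matching exists (size 3)

Perfect matching: {(W3,J2), (W4,J3), (W5,J1)}
All 3 vertices on the smaller side are matched.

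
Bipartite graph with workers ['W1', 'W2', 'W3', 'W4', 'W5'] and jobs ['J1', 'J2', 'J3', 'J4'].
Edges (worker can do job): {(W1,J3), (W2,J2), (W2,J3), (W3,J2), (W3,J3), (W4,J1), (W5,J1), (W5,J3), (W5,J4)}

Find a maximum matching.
Matching: {(W1,J3), (W3,J2), (W4,J1), (W5,J4)}

Maximum matching (size 4):
  W1 → J3
  W3 → J2
  W4 → J1
  W5 → J4

Each worker is assigned to at most one job, and each job to at most one worker.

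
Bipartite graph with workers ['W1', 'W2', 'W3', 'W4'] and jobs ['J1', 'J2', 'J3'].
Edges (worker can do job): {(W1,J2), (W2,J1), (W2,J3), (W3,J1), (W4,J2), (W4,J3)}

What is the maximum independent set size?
Maximum independent set = 4

By König's theorem:
- Min vertex cover = Max matching = 3
- Max independent set = Total vertices - Min vertex cover
- Max independent set = 7 - 3 = 4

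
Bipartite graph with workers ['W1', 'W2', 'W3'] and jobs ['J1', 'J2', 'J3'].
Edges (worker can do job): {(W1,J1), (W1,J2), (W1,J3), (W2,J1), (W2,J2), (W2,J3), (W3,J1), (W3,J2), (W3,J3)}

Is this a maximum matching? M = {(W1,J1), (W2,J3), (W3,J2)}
Yes, size 3 is maximum

Proposed matching has size 3.
Maximum matching size for this graph: 3.

This is a maximum matching.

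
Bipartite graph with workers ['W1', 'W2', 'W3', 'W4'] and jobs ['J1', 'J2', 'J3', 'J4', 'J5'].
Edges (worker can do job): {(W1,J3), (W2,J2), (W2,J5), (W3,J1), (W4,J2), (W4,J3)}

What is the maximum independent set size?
Maximum independent set = 5

By König's theorem:
- Min vertex cover = Max matching = 4
- Max independent set = Total vertices - Min vertex cover
- Max independent set = 9 - 4 = 5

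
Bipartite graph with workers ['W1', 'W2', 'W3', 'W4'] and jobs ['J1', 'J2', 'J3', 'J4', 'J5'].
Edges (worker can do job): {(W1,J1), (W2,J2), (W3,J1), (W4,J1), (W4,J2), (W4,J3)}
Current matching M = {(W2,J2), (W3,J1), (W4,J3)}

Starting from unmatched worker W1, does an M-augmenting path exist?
No augmenting path from W1

Alternating search from W1 reaches jobs: {J1}.
Every reachable job is already matched in M, and following those matched edges back to workers exposes no further unvisited jobs.
No M-augmenting path from W1 exists.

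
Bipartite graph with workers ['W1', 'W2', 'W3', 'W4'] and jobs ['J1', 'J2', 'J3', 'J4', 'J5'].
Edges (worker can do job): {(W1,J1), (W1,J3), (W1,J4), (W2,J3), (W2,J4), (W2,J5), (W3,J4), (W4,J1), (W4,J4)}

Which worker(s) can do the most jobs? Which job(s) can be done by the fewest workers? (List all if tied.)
Most versatile: W1, W2 (3 jobs); Least covered: J2 (0 workers)

Worker degrees (jobs they can do): W1:3, W2:3, W3:1, W4:2
Job degrees (workers who can do it): J1:2, J2:0, J3:2, J4:4, J5:1

Maximum worker degree is 3, achieved by: W1, W2
Minimum job degree is 0, achieved by: J2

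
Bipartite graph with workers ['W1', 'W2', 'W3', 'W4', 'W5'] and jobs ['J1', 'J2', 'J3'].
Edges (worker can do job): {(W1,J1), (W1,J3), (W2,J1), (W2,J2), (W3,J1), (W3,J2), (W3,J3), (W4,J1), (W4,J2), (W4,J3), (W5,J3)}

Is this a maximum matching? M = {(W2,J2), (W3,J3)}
No, size 2 is not maximum

Proposed matching has size 2.
Maximum matching size for this graph: 3.

This is NOT maximum - can be improved to size 3.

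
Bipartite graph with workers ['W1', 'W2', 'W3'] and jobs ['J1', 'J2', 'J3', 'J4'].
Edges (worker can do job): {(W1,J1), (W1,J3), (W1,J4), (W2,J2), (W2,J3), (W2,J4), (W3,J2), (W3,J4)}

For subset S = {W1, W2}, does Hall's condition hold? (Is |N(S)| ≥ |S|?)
Yes: |N(S)| = 4, |S| = 2

Subset S = {W1, W2}
Neighbors N(S) = {J1, J2, J3, J4}

|N(S)| = 4, |S| = 2
Hall's condition: |N(S)| ≥ |S| is satisfied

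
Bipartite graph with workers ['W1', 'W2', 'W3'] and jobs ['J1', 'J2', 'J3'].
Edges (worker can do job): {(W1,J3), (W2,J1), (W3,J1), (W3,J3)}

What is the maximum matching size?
Maximum matching size = 2

Maximum matching: {(W1,J3), (W3,J1)}
Size: 2

This assigns 2 workers to 2 distinct jobs.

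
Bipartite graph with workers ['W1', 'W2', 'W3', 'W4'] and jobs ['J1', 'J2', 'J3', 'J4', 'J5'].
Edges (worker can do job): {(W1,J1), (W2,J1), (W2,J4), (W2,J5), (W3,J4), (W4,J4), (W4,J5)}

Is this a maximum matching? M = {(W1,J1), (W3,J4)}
No, size 2 is not maximum

Proposed matching has size 2.
Maximum matching size for this graph: 3.

This is NOT maximum - can be improved to size 3.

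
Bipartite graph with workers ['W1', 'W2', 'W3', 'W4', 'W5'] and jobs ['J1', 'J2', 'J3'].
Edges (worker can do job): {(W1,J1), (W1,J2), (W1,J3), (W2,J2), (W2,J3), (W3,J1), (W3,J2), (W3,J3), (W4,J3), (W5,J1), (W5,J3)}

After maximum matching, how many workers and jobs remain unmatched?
Unmatched: 2 workers, 0 jobs

Maximum matching size: 3
Workers: 5 total, 3 matched, 2 unmatched
Jobs: 3 total, 3 matched, 0 unmatched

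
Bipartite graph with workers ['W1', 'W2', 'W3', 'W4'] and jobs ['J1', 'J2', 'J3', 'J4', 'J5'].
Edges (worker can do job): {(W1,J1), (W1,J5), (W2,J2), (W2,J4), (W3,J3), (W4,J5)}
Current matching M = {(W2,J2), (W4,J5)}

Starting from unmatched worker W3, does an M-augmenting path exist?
Yes: W3 → J3

An M-augmenting path alternates non-matching / matching edges, starting and ending at unmatched vertices.
Path: W3 → J3
(J3 is unmatched in M, so the path is augmenting.)
Flipping edges along this path would increase |M| from 2 to 3.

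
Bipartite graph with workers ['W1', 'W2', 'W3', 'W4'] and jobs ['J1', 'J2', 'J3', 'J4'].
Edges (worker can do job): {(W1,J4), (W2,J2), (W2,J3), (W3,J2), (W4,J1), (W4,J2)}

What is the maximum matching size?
Maximum matching size = 4

Maximum matching: {(W1,J4), (W2,J3), (W3,J2), (W4,J1)}
Size: 4

This assigns 4 workers to 4 distinct jobs.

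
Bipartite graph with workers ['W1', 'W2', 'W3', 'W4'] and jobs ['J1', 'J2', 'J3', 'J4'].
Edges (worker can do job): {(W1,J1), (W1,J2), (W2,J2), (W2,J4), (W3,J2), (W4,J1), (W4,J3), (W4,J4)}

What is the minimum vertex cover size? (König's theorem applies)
Minimum vertex cover size = 4

By König's theorem: in bipartite graphs,
min vertex cover = max matching = 4

Maximum matching has size 4, so minimum vertex cover also has size 4.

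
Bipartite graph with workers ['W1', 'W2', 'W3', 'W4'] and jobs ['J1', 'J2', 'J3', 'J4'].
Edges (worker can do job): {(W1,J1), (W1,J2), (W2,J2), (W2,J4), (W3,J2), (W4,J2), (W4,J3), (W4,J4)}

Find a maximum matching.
Matching: {(W1,J1), (W2,J4), (W3,J2), (W4,J3)}

Maximum matching (size 4):
  W1 → J1
  W2 → J4
  W3 → J2
  W4 → J3

Each worker is assigned to at most one job, and each job to at most one worker.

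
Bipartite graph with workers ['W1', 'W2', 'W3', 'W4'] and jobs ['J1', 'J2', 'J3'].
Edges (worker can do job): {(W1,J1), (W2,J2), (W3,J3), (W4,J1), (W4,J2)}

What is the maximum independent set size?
Maximum independent set = 4

By König's theorem:
- Min vertex cover = Max matching = 3
- Max independent set = Total vertices - Min vertex cover
- Max independent set = 7 - 3 = 4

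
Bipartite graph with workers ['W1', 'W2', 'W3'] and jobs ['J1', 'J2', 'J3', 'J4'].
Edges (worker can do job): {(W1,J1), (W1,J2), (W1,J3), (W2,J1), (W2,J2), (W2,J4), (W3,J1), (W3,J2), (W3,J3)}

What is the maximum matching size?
Maximum matching size = 3

Maximum matching: {(W1,J1), (W2,J4), (W3,J3)}
Size: 3

This assigns 3 workers to 3 distinct jobs.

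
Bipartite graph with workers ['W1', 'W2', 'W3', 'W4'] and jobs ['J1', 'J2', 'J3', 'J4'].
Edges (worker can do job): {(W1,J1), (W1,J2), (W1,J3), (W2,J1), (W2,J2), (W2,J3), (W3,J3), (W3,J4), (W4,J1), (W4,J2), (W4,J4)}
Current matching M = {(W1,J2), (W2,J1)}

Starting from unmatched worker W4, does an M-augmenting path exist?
Yes: W4 → J4

An M-augmenting path alternates non-matching / matching edges, starting and ending at unmatched vertices.
Path: W4 → J4
(J4 is unmatched in M, so the path is augmenting.)
Flipping edges along this path would increase |M| from 2 to 3.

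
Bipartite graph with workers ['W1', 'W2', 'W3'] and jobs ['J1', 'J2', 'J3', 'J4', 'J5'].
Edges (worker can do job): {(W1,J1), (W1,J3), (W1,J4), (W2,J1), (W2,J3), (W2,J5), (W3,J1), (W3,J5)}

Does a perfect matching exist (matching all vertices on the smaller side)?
Yes, perfect matching exists (size 3)

Perfect matching: {(W1,J4), (W2,J5), (W3,J1)}
All 3 vertices on the smaller side are matched.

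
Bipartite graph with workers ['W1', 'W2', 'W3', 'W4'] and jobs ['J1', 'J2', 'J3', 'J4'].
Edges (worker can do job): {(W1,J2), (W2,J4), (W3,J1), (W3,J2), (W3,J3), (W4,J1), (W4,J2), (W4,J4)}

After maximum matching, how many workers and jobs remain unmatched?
Unmatched: 0 workers, 0 jobs

Maximum matching size: 4
Workers: 4 total, 4 matched, 0 unmatched
Jobs: 4 total, 4 matched, 0 unmatched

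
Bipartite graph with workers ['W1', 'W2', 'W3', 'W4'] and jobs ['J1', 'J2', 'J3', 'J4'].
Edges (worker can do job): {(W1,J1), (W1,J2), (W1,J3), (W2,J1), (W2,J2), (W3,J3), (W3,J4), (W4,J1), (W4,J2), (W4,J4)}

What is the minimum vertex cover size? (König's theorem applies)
Minimum vertex cover size = 4

By König's theorem: in bipartite graphs,
min vertex cover = max matching = 4

Maximum matching has size 4, so minimum vertex cover also has size 4.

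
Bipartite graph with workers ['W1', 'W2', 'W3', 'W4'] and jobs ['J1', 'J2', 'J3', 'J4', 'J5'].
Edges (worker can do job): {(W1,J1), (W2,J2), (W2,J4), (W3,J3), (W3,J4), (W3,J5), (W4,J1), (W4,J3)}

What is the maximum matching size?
Maximum matching size = 4

Maximum matching: {(W1,J1), (W2,J2), (W3,J5), (W4,J3)}
Size: 4

This assigns 4 workers to 4 distinct jobs.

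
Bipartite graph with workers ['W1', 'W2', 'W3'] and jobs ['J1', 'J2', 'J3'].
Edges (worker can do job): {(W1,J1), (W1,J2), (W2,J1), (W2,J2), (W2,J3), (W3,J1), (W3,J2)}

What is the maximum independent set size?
Maximum independent set = 3

By König's theorem:
- Min vertex cover = Max matching = 3
- Max independent set = Total vertices - Min vertex cover
- Max independent set = 6 - 3 = 3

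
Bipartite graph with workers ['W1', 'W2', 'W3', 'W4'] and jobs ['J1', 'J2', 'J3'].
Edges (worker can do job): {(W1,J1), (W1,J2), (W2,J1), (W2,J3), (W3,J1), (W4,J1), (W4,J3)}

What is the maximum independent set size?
Maximum independent set = 4

By König's theorem:
- Min vertex cover = Max matching = 3
- Max independent set = Total vertices - Min vertex cover
- Max independent set = 7 - 3 = 4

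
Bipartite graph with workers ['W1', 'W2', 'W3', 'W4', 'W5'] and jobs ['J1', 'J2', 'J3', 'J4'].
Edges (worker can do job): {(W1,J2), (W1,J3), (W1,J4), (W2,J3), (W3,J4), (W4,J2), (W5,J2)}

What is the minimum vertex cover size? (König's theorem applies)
Minimum vertex cover size = 3

By König's theorem: in bipartite graphs,
min vertex cover = max matching = 3

Maximum matching has size 3, so minimum vertex cover also has size 3.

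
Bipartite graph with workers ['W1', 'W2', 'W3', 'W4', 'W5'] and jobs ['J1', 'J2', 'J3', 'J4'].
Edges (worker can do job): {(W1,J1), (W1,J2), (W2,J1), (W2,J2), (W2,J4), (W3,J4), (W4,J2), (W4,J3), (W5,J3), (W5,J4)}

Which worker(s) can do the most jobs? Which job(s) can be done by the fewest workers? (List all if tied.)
Most versatile: W2 (3 jobs); Least covered: J1, J3 (2 workers)

Worker degrees (jobs they can do): W1:2, W2:3, W3:1, W4:2, W5:2
Job degrees (workers who can do it): J1:2, J2:3, J3:2, J4:3

Maximum worker degree is 3, achieved by: W2
Minimum job degree is 2, achieved by: J1, J3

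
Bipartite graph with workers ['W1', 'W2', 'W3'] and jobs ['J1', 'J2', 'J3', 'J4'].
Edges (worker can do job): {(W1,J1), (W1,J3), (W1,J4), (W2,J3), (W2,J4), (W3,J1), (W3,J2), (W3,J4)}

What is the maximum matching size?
Maximum matching size = 3

Maximum matching: {(W1,J1), (W2,J3), (W3,J4)}
Size: 3

This assigns 3 workers to 3 distinct jobs.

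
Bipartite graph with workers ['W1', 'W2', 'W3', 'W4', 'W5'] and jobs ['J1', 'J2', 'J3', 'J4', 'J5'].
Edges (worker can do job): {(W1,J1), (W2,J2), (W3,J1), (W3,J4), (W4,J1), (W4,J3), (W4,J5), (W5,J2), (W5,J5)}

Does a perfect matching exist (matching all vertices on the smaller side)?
Yes, perfect matching exists (size 5)

Perfect matching: {(W1,J1), (W2,J2), (W3,J4), (W4,J3), (W5,J5)}
All 5 vertices on the smaller side are matched.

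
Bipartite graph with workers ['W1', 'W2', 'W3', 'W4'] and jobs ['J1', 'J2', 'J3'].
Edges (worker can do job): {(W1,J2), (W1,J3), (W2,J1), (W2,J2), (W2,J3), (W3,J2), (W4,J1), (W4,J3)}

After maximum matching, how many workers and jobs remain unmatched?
Unmatched: 1 workers, 0 jobs

Maximum matching size: 3
Workers: 4 total, 3 matched, 1 unmatched
Jobs: 3 total, 3 matched, 0 unmatched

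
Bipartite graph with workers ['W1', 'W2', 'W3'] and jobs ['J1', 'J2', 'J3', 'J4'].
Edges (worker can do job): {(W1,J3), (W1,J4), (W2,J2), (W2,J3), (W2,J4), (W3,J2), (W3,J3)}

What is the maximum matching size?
Maximum matching size = 3

Maximum matching: {(W1,J3), (W2,J4), (W3,J2)}
Size: 3

This assigns 3 workers to 3 distinct jobs.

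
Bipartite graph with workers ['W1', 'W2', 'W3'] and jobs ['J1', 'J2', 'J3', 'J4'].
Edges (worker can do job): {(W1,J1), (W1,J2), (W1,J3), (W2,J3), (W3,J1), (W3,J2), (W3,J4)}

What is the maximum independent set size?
Maximum independent set = 4

By König's theorem:
- Min vertex cover = Max matching = 3
- Max independent set = Total vertices - Min vertex cover
- Max independent set = 7 - 3 = 4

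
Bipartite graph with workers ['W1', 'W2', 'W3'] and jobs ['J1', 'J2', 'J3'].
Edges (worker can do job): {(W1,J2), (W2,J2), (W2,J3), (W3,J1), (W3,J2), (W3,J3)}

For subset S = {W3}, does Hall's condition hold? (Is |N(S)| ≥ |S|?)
Yes: |N(S)| = 3, |S| = 1

Subset S = {W3}
Neighbors N(S) = {J1, J2, J3}

|N(S)| = 3, |S| = 1
Hall's condition: |N(S)| ≥ |S| is satisfied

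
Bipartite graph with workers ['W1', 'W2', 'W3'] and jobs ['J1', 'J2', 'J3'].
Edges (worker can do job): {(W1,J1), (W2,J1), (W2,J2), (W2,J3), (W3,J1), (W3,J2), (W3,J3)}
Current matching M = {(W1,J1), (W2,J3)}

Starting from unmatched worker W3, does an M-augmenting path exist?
Yes: W3 → J2

An M-augmenting path alternates non-matching / matching edges, starting and ending at unmatched vertices.
Path: W3 → J2
(J2 is unmatched in M, so the path is augmenting.)
Flipping edges along this path would increase |M| from 2 to 3.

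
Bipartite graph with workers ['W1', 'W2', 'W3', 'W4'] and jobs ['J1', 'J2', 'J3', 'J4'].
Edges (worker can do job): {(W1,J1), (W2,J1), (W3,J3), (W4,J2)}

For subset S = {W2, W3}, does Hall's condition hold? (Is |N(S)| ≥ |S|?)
Yes: |N(S)| = 2, |S| = 2

Subset S = {W2, W3}
Neighbors N(S) = {J1, J3}

|N(S)| = 2, |S| = 2
Hall's condition: |N(S)| ≥ |S| is satisfied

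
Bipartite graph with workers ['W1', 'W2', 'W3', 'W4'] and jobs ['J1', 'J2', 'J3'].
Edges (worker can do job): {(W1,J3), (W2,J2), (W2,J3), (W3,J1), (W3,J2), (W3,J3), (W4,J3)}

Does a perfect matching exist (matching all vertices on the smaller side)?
Yes, perfect matching exists (size 3)

Perfect matching: {(W2,J2), (W3,J1), (W4,J3)}
All 3 vertices on the smaller side are matched.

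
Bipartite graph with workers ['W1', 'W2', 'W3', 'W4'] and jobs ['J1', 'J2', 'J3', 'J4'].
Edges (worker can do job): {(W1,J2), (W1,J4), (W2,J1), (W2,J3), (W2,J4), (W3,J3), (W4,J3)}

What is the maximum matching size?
Maximum matching size = 3

Maximum matching: {(W1,J4), (W2,J1), (W4,J3)}
Size: 3

This assigns 3 workers to 3 distinct jobs.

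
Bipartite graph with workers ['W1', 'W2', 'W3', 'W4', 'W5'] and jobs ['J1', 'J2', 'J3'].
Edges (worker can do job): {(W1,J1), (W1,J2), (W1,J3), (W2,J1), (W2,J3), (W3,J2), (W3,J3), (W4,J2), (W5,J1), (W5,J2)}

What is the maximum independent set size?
Maximum independent set = 5

By König's theorem:
- Min vertex cover = Max matching = 3
- Max independent set = Total vertices - Min vertex cover
- Max independent set = 8 - 3 = 5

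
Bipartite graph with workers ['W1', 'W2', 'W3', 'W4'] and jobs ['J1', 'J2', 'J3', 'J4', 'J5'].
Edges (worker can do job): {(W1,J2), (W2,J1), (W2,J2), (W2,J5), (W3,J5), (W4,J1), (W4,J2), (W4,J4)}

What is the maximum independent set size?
Maximum independent set = 5

By König's theorem:
- Min vertex cover = Max matching = 4
- Max independent set = Total vertices - Min vertex cover
- Max independent set = 9 - 4 = 5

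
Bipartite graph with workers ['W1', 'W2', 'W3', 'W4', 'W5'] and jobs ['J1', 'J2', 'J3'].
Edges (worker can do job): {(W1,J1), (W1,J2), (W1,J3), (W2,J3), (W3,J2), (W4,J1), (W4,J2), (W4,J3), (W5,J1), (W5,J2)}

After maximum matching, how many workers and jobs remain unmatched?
Unmatched: 2 workers, 0 jobs

Maximum matching size: 3
Workers: 5 total, 3 matched, 2 unmatched
Jobs: 3 total, 3 matched, 0 unmatched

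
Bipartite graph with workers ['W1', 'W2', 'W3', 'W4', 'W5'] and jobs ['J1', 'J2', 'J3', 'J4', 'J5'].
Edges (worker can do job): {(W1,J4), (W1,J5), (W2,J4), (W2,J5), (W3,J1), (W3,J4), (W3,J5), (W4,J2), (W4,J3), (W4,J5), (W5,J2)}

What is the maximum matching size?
Maximum matching size = 5

Maximum matching: {(W1,J4), (W2,J5), (W3,J1), (W4,J3), (W5,J2)}
Size: 5

This assigns 5 workers to 5 distinct jobs.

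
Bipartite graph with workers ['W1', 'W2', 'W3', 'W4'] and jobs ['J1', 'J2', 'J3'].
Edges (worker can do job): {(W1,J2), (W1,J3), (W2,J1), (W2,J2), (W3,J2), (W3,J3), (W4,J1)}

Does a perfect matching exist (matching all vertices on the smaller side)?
Yes, perfect matching exists (size 3)

Perfect matching: {(W1,J2), (W3,J3), (W4,J1)}
All 3 vertices on the smaller side are matched.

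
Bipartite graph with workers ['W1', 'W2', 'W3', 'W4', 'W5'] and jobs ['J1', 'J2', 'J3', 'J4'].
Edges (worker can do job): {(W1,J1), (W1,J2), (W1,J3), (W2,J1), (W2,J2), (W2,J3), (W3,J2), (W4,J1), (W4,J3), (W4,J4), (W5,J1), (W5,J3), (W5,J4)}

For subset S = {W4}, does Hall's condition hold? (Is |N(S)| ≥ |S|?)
Yes: |N(S)| = 3, |S| = 1

Subset S = {W4}
Neighbors N(S) = {J1, J3, J4}

|N(S)| = 3, |S| = 1
Hall's condition: |N(S)| ≥ |S| is satisfied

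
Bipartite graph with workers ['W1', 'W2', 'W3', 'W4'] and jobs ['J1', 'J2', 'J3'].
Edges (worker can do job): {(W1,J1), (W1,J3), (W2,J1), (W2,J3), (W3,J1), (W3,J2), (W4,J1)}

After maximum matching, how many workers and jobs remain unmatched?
Unmatched: 1 workers, 0 jobs

Maximum matching size: 3
Workers: 4 total, 3 matched, 1 unmatched
Jobs: 3 total, 3 matched, 0 unmatched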